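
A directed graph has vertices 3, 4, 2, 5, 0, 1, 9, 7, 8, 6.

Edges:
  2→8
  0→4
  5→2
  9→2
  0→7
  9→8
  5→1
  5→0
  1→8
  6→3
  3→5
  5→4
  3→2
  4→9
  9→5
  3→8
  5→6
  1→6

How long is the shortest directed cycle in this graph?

3

For each vertex v, BFS finds the shortest path from v back to v.
The shortest such closed walk is 5 → 4 → 9 → 5, length 3.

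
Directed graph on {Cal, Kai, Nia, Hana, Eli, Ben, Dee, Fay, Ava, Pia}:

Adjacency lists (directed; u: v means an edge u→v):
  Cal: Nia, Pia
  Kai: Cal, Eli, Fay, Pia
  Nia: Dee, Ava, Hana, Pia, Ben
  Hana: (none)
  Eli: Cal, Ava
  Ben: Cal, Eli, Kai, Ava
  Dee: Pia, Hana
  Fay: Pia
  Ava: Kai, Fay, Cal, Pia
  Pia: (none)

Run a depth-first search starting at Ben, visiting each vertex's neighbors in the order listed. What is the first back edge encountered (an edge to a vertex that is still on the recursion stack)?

Kai→Cal

DFS from Ben (visiting each vertex's neighbors in the order listed); mark gray on enter, black on exit:
Ben gray
  Cal gray
    Nia gray
      Dee gray
        Pia gray
        Pia black
        Hana gray
        Hana black
      Dee black
      Ava gray
        Kai gray
          Kai→Cal: Cal is gray → back edge
First back edge: Kai → Cal.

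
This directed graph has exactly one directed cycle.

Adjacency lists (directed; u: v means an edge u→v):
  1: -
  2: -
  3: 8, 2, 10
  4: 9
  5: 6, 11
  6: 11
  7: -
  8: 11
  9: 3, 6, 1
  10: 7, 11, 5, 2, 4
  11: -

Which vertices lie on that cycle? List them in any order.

DFS with gray/black marking from 4:
4 gray
  9 gray
    3 gray
      8 gray
        11 gray
        11 black
      8 black
      2 gray
      2 black
      10 gray
        7 gray
        7 black
        10→11: 11 black — skip
        5 gray
          6 gray
            6→11: 11 black — skip
          6 black
          5→11: 11 black — skip
        5 black
        10→2: 2 black — skip
        10→4: 4 is gray → back edge
Back edge closes the cycle 4 → 9 → 3 → 10 → 4; its vertices are {3, 4, 9, 10}.

3, 4, 9, 10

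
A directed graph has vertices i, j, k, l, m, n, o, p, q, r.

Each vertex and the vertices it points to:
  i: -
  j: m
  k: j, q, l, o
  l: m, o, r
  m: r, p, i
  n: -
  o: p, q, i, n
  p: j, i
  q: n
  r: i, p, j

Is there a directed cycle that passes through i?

i lies on a cycle iff there is a path from i back to itself.
Exploring from i, it never reaches itself; equivalently, its strongly connected component is a singleton.

No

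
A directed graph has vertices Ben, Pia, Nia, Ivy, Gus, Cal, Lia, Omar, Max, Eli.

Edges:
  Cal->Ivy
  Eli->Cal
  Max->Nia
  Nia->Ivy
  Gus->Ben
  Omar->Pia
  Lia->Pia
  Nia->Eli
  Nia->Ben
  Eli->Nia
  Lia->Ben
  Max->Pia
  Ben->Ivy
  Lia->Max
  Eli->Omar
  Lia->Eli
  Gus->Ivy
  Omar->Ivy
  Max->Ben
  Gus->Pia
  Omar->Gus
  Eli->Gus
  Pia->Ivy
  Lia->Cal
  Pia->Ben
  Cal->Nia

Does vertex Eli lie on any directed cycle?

Yes

Eli is on a cycle iff Eli can reach itself via ≥1 edge.
Eli → Nia → Eli — yes.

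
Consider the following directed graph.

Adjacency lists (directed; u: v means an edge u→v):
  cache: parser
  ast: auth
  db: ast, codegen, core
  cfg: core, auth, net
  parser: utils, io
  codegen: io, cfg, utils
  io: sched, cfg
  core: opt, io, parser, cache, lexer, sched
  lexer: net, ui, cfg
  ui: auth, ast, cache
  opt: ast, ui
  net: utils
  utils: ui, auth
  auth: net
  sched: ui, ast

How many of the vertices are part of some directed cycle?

A vertex is on a directed cycle iff it belongs to a strongly connected component of size ≥ 2 (or has a self-loop).
The vertices on cycles are {io, ui, ast, cfg, net, opt, auth, core, cache, lexer, sched, utils, parser} — 13 in total.

13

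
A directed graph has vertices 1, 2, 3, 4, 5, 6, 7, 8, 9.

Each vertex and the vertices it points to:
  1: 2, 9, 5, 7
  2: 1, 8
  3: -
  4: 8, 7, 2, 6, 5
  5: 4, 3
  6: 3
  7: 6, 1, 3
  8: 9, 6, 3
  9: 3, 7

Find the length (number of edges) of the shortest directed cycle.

2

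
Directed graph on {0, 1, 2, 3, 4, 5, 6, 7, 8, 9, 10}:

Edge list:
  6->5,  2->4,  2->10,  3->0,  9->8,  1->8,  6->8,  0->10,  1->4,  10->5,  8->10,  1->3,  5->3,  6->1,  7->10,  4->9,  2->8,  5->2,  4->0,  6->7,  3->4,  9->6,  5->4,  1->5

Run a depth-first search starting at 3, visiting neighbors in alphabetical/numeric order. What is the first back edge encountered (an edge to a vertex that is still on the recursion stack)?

DFS from 3 (visiting neighbors in alphabetical/numeric order); mark gray on enter, black on exit:
3 gray
  0 gray
    10 gray
      5 gray
        2 gray
          4 gray
            4→0: 0 is gray → back edge
First back edge: 4 → 0.

4→0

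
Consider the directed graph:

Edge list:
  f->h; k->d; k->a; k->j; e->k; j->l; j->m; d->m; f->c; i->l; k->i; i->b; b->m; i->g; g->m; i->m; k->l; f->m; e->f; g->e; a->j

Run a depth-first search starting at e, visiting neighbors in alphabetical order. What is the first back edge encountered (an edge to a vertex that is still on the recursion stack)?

g→e

DFS from e (visiting neighbors in alphabetical order); mark gray on enter, black on exit:
e gray
  f gray
    c gray
    c black
    h gray
    h black
    m gray
    m black
  f black
  k gray
    a gray
      j gray
        l gray
        l black
        j→m: m black — skip
      j black
    a black
    d gray
      d→m: m black — skip
    d black
    i gray
      b gray
        b→m: m black — skip
      b black
      g gray
        g→e: e is gray → back edge
First back edge: g → e.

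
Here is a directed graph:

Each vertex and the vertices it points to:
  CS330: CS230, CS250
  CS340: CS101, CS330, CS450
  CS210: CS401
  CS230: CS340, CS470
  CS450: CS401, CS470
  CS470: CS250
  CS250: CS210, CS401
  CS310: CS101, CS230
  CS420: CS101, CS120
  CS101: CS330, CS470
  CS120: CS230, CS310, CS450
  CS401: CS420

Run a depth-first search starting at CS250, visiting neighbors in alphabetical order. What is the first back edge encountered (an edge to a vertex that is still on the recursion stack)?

CS340→CS101

DFS from CS250 (visiting neighbors in alphabetical order); mark gray on enter, black on exit:
CS250 gray
  CS210 gray
    CS401 gray
      CS420 gray
        CS101 gray
          CS330 gray
            CS230 gray
              CS340 gray
                CS340→CS101: CS101 is gray → back edge
First back edge: CS340 → CS101.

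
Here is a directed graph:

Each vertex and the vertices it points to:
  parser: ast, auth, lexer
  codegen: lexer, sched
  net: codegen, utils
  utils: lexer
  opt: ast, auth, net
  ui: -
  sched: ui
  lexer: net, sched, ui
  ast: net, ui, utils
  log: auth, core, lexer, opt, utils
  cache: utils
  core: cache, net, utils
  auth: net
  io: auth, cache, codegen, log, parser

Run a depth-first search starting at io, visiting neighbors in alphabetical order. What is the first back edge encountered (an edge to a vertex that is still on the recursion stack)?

lexer->net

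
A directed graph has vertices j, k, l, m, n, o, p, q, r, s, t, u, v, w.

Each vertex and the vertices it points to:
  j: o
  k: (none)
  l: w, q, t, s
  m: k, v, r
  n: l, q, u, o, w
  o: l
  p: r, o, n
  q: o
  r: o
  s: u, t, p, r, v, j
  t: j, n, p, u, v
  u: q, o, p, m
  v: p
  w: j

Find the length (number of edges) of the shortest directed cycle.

3

For each vertex v, BFS finds the shortest path from v back to v.
The shortest such closed walk is n → l → t → n, length 3.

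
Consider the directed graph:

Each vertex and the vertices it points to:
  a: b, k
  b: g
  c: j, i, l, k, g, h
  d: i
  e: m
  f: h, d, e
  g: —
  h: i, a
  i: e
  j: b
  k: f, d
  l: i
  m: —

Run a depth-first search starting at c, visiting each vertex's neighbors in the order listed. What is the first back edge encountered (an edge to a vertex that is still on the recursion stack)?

a->k

DFS from c (visiting each vertex's neighbors in the order listed); mark gray on enter, black on exit:
c gray
  j gray
    b gray
      g gray
      g black
    b black
  j black
  i gray
    e gray
      m gray
      m black
    e black
  i black
  l gray
    l→i: i black — skip
  l black
  k gray
    f gray
      h gray
        h→i: i black — skip
        a gray
          a→b: b black — skip
          a→k: k is gray → back edge
First back edge: a → k.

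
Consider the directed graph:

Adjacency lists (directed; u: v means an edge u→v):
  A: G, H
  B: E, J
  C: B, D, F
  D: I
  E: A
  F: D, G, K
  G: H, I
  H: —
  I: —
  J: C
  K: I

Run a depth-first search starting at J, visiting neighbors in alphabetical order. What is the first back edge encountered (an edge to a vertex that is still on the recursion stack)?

DFS from J (visiting neighbors in alphabetical order); mark gray on enter, black on exit:
J gray
  C gray
    B gray
      E gray
        A gray
          G gray
            H gray
            H black
            I gray
            I black
          G black
          A→H: H black — skip
        A black
      E black
      B→J: J is gray → back edge
First back edge: B → J.

B→J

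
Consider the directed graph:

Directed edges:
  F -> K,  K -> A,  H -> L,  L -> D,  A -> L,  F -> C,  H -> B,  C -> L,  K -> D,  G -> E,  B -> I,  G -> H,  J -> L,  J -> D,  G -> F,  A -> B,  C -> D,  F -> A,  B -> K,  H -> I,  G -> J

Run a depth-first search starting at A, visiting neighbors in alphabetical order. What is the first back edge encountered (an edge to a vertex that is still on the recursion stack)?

DFS from A (visiting neighbors in alphabetical order); mark gray on enter, black on exit:
A gray
  B gray
    I gray
    I black
    K gray
      K→A: A is gray → back edge
First back edge: K → A.

K->A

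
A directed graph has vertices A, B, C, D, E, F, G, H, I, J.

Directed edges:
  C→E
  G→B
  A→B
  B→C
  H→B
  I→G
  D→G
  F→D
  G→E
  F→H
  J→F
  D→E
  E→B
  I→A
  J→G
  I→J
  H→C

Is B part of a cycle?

B is on a cycle iff B can reach itself via ≥1 edge.
B → C → E → B — yes.

Yes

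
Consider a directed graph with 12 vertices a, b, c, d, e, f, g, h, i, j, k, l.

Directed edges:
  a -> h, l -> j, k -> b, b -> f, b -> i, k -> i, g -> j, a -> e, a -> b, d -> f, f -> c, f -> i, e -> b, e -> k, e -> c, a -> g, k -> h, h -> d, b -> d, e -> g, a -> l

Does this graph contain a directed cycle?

No

DFS with white/gray/black marking, starting from d:
d gray
  f gray
    c gray
    c black
    i gray
    i black
  f black
d black
a gray
  b gray
    b→f: f black — skip
    b→i: i black — skip
    b→d: d black — skip
  b black
  e gray
    g gray
      j gray
      j black
    g black
    k gray
      h gray
        h→d: d black — skip
      h black
      k→b: b black — skip
      k→i: i black — skip
    k black
    e→c: c black — skip
    e→b: b black — skip
  e black
  a→g: g black — skip
  l gray
    l→j: j black — skip
  l black
  a→h: h black — skip
a black
Every edge goes to a white or black vertex — no back edge, so the graph is acyclic.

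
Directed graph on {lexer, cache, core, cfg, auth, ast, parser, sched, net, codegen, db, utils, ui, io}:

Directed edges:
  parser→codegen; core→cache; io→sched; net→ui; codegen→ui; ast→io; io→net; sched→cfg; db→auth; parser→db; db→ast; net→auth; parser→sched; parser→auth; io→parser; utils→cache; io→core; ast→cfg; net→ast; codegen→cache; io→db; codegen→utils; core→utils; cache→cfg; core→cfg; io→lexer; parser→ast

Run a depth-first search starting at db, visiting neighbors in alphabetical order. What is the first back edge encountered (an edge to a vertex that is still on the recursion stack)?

DFS from db (visiting neighbors in alphabetical order); mark gray on enter, black on exit:
db gray
  ast gray
    cfg gray
    cfg black
    io gray
      core gray
        cache gray
          cache→cfg: cfg black — skip
        cache black
        core→cfg: cfg black — skip
        utils gray
          utils→cache: cache black — skip
        utils black
      core black
      io→db: db is gray → back edge
First back edge: io → db.

io->db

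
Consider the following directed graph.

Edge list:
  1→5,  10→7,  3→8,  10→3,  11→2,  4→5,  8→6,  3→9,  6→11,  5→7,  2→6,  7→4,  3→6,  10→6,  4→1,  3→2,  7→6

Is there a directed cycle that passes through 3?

No

3 lies on a cycle iff there is a path from 3 back to itself.
Exploring from 3, it never reaches itself; equivalently, its strongly connected component is a singleton.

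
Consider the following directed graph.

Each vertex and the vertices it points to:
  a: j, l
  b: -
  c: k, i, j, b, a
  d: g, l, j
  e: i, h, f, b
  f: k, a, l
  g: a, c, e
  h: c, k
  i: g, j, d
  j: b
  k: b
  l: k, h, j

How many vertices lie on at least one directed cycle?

9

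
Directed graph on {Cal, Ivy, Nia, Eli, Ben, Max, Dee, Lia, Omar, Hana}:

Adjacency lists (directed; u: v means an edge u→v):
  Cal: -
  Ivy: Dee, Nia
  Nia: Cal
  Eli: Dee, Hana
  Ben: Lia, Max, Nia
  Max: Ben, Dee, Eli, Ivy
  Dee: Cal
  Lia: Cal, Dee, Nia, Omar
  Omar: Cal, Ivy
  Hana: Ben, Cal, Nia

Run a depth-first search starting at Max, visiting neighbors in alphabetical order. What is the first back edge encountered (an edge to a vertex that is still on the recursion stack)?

Ben->Max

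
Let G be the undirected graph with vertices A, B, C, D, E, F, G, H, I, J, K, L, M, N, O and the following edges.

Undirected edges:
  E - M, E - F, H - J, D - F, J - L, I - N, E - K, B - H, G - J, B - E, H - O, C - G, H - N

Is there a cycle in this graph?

No

DFS, tracking each vertex's parent; an edge to a visited non-parent vertex closes a cycle.
Start from K:
visit K (parent –)
  visit E (parent K)
    visit B (parent E)
      visit H (parent B)
        visit J (parent H)
          visit G (parent J)
            visit C (parent G)
              C–G: parent, skip
            G–J: parent, skip
          visit L (parent J)
            L–J: parent, skip
          J–H: parent, skip
        visit O (parent H)
          O–H: parent, skip
        visit N (parent H)
          visit I (parent N)
            I–N: parent, skip
          N–H: parent, skip
        H–B: parent, skip
      B–E: parent, skip
    visit F (parent E)
      visit D (parent F)
        D–F: parent, skip
      F–E: parent, skip
    E–K: parent, skip
    visit M (parent E)
      M–E: parent, skip
visit A (parent –)
No non-parent visited neighbor found — the graph is a forest.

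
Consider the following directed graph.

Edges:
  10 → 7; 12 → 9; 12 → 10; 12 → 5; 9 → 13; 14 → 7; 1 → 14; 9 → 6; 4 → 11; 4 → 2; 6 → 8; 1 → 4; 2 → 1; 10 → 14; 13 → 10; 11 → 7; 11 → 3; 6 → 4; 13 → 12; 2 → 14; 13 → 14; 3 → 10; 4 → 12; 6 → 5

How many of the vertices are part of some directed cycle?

A vertex is on a directed cycle iff it belongs to a strongly connected component of size ≥ 2 (or has a self-loop).
The vertices on cycles are {1, 2, 4, 6, 9, 12, 13} — 7 in total.

7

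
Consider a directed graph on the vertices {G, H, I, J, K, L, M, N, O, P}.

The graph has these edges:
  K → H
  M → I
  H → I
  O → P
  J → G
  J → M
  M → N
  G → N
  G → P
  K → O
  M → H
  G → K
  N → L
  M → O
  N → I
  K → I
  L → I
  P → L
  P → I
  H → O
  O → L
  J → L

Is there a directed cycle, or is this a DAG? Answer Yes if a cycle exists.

DFS with white/gray/black marking, starting from P:
P gray
  L gray
    I gray
    I black
  L black
  P→I: I black — skip
P black
G gray
  K gray
    K→I: I black — skip
    H gray
      O gray
        O→P: P black — skip
        O→L: L black — skip
      O black
      H→I: I black — skip
    H black
    K→O: O black — skip
  K black
  N gray
    N→L: L black — skip
    N→I: I black — skip
  N black
  G→P: P black — skip
G black
J gray
  M gray
    M→H: H black — skip
    M→I: I black — skip
    M→N: N black — skip
    M→O: O black — skip
  M black
  J→G: G black — skip
  J→L: L black — skip
J black
Every edge goes to a white or black vertex — no back edge, so the graph is acyclic.

No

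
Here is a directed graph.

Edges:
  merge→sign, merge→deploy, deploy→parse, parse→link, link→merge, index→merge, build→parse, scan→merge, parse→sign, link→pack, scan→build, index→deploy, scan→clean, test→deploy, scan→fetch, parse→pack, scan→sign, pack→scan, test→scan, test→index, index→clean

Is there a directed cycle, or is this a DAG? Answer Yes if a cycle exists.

Yes

DFS with white/gray/black marking, starting from link:
link gray
  pack gray
    scan gray
      fetch gray
      fetch black
      clean gray
      clean black
      build gray
        parse gray
          parse→pack: pack is gray → back edge
Back edge found, so a cycle exists: pack → scan → build → parse → pack.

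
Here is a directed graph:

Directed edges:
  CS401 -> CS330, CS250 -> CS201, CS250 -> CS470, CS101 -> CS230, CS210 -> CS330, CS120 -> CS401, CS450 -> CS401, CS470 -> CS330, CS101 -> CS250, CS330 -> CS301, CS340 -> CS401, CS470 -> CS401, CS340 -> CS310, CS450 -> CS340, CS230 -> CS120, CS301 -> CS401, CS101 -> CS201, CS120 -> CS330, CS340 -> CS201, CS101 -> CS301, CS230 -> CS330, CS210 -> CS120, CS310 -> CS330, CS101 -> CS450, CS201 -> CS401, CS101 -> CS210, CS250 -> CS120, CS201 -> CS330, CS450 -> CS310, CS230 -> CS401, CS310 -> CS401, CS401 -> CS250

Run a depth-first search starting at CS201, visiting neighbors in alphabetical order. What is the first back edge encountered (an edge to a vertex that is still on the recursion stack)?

CS120→CS330

DFS from CS201 (visiting neighbors in alphabetical order); mark gray on enter, black on exit:
CS201 gray
  CS330 gray
    CS301 gray
      CS401 gray
        CS250 gray
          CS120 gray
            CS120→CS330: CS330 is gray → back edge
First back edge: CS120 → CS330.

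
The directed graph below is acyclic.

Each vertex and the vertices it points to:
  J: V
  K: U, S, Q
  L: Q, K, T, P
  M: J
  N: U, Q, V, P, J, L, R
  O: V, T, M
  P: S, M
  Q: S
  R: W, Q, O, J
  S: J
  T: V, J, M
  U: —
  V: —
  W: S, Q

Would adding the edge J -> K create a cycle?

Yes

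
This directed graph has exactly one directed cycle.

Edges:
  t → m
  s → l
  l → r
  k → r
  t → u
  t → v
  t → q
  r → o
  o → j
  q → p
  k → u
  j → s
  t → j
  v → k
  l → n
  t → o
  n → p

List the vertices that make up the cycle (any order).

j, l, o, r, s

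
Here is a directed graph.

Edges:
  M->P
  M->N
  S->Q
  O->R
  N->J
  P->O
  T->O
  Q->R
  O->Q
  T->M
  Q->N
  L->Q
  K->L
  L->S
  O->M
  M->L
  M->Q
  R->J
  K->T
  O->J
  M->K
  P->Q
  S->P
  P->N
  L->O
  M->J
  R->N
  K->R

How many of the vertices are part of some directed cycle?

7

A vertex is on a directed cycle iff it belongs to a strongly connected component of size ≥ 2 (or has a self-loop).
The vertices on cycles are {K, L, M, O, P, S, T} — 7 in total.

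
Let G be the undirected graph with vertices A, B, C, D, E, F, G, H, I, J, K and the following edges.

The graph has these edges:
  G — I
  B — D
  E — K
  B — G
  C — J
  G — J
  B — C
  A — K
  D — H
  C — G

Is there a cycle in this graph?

Yes

DFS, tracking each vertex's parent; an edge to a visited non-parent vertex closes a cycle.
Start from E:
visit E (parent –)
  visit K (parent E)
    K–E: parent, skip
    visit A (parent K)
      A–K: parent, skip
visit B (parent –)
  visit G (parent B)
    visit I (parent G)
      I–G: parent, skip
    visit J (parent G)
      visit C (parent J)
        C–G: G visited and ≠ parent → cycle
Cycle: G – J – C – G.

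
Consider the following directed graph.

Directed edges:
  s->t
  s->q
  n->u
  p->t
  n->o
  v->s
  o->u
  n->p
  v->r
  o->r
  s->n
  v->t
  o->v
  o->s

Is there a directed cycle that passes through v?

Yes

v is on a cycle iff v can reach itself via ≥1 edge.
v → s → n → o → v — yes.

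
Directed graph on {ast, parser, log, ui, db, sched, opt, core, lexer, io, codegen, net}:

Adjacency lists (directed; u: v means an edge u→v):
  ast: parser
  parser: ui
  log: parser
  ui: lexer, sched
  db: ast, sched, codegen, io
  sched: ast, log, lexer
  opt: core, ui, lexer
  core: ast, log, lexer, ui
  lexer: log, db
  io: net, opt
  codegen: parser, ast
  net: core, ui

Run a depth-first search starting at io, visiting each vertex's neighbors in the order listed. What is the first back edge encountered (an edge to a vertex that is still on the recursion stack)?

DFS from io (visiting each vertex's neighbors in the order listed); mark gray on enter, black on exit:
io gray
  net gray
    core gray
      ast gray
        parser gray
          ui gray
            lexer gray
              log gray
                log→parser: parser is gray → back edge
First back edge: log → parser.

log→parser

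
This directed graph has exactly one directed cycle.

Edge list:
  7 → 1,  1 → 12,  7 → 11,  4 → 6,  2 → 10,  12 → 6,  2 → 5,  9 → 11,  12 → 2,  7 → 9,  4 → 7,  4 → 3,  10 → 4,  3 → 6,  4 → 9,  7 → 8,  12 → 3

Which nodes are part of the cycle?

DFS with gray/black marking from 4:
4 gray
  6 gray
  6 black
  9 gray
    11 gray
    11 black
  9 black
  7 gray
    8 gray
    8 black
    1 gray
      12 gray
        3 gray
          3→6: 6 black — skip
        3 black
        2 gray
          5 gray
          5 black
          10 gray
            10→4: 4 is gray → back edge
Back edge closes the cycle 4 → 7 → 1 → 12 → 2 → 10 → 4; its vertices are {1, 2, 4, 7, 10, 12}.

1, 2, 4, 7, 10, 12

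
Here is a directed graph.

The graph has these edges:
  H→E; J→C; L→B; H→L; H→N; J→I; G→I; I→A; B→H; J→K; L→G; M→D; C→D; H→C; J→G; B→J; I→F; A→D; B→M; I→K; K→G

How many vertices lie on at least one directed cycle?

6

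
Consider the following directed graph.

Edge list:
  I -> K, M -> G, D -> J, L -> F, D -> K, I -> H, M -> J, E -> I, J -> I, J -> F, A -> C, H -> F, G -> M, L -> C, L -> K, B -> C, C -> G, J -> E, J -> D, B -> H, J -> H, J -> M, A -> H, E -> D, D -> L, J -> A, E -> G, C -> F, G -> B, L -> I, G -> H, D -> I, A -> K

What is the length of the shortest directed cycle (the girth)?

2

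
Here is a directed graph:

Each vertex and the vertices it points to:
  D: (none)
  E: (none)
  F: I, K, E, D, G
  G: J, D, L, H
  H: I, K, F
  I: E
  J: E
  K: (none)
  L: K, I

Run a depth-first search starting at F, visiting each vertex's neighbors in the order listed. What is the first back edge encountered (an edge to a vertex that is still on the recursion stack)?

H→F

DFS from F (visiting each vertex's neighbors in the order listed); mark gray on enter, black on exit:
F gray
  I gray
    E gray
    E black
  I black
  K gray
  K black
  F→E: E black — skip
  D gray
  D black
  G gray
    J gray
      J→E: E black — skip
    J black
    G→D: D black — skip
    L gray
      L→K: K black — skip
      L→I: I black — skip
    L black
    H gray
      H→I: I black — skip
      H→K: K black — skip
      H→F: F is gray → back edge
First back edge: H → F.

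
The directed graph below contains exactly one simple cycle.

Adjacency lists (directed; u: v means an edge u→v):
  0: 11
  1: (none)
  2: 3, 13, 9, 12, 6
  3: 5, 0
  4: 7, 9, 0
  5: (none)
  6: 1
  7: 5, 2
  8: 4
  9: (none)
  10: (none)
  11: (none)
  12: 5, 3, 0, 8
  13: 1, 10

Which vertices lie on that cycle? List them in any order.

2, 4, 7, 8, 12

DFS with gray/black marking from 2:
2 gray
  3 gray
    5 gray
    5 black
    0 gray
      11 gray
      11 black
    0 black
  3 black
  13 gray
    1 gray
    1 black
    10 gray
    10 black
  13 black
  9 gray
  9 black
  12 gray
    12→5: 5 black — skip
    12→3: 3 black — skip
    12→0: 0 black — skip
    8 gray
      4 gray
        7 gray
          7→5: 5 black — skip
          7→2: 2 is gray → back edge
Back edge closes the cycle 2 → 12 → 8 → 4 → 7 → 2; its vertices are {2, 4, 7, 8, 12}.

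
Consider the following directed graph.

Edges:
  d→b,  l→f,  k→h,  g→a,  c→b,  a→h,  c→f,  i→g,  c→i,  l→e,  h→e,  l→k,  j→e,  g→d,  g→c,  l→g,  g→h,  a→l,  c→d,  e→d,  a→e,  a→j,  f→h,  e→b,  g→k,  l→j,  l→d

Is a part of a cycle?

Yes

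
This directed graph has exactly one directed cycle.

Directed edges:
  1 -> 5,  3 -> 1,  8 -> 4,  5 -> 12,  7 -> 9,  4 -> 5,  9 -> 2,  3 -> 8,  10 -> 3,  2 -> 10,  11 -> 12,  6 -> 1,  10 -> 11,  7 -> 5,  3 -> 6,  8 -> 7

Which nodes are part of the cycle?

2, 3, 7, 8, 9, 10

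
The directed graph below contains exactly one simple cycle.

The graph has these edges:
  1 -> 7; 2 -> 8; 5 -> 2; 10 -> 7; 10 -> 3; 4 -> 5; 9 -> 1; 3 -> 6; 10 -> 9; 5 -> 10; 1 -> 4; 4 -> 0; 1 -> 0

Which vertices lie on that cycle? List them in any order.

1, 4, 5, 9, 10

DFS with gray/black marking from 5:
5 gray
  10 gray
    3 gray
      6 gray
      6 black
    3 black
    7 gray
    7 black
    9 gray
      1 gray
        4 gray
          0 gray
          0 black
          4→5: 5 is gray → back edge
Back edge closes the cycle 5 → 10 → 9 → 1 → 4 → 5; its vertices are {1, 4, 5, 9, 10}.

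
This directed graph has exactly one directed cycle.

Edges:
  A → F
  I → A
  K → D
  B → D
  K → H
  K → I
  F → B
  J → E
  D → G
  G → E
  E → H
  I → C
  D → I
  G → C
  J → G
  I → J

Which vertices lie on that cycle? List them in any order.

A, B, D, F, I

DFS with gray/black marking from D:
D gray
  G gray
    C gray
    C black
    E gray
      H gray
      H black
    E black
  G black
  I gray
    I→C: C black — skip
    J gray
      J→G: G black — skip
      J→E: E black — skip
    J black
    A gray
      F gray
        B gray
          B→D: D is gray → back edge
Back edge closes the cycle D → I → A → F → B → D; its vertices are {A, B, D, F, I}.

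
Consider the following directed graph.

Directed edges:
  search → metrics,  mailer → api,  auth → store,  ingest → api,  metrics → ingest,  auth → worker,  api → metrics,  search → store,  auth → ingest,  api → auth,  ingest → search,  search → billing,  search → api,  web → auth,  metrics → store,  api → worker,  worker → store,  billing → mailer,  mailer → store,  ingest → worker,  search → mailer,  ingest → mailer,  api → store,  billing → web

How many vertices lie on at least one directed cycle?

8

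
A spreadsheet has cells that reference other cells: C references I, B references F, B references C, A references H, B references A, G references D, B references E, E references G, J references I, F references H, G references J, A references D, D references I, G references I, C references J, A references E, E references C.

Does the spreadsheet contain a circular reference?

No

DFS with white/gray/black marking, starting from G:
G gray
  J gray
    I gray
    I black
  J black
  D gray
    D→I: I black — skip
  D black
  G→I: I black — skip
G black
F gray
  H gray
  H black
F black
B gray
  B→F: F black — skip
  E gray
    C gray
      C→I: I black — skip
      C→J: J black — skip
    C black
    E→G: G black — skip
  E black
  B→C: C black — skip
  A gray
    A→D: D black — skip
    A→E: E black — skip
    A→H: H black — skip
  A black
B black
Every edge goes to a white or black vertex — no back edge, so the graph is acyclic.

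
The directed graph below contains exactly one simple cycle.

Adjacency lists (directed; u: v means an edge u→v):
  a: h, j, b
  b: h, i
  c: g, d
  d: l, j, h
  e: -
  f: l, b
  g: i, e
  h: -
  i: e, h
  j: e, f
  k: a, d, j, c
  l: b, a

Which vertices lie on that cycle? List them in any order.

a, f, j, l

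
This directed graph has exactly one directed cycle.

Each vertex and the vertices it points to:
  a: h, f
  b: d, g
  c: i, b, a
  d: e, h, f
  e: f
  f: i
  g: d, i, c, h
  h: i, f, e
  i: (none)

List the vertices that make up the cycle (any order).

b, c, g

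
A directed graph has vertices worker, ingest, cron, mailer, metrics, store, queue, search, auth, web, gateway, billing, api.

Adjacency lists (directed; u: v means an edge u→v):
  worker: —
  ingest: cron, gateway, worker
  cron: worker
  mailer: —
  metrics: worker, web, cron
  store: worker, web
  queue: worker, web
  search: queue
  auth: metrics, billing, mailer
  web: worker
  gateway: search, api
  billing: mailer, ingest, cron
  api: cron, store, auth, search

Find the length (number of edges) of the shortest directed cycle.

For each vertex v, BFS finds the shortest path from v back to v.
The shortest such closed walk is api → auth → billing → ingest → gateway → api, length 5.

5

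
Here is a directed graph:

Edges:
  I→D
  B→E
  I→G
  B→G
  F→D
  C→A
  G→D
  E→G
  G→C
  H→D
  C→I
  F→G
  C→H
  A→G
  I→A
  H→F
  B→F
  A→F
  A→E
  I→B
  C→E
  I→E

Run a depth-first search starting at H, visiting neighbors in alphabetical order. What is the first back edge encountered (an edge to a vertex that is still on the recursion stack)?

DFS from H (visiting neighbors in alphabetical order); mark gray on enter, black on exit:
H gray
  D gray
  D black
  F gray
    F→D: D black — skip
    G gray
      C gray
        A gray
          E gray
            E→G: G is gray → back edge
First back edge: E → G.

E->G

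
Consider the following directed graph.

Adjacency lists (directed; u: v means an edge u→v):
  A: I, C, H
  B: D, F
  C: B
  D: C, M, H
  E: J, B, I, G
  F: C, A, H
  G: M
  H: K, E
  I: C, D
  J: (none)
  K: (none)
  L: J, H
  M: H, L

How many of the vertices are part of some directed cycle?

A vertex is on a directed cycle iff it belongs to a strongly connected component of size ≥ 2 (or has a self-loop).
The vertices on cycles are {A, B, C, D, E, F, G, H, I, L, M} — 11 in total.

11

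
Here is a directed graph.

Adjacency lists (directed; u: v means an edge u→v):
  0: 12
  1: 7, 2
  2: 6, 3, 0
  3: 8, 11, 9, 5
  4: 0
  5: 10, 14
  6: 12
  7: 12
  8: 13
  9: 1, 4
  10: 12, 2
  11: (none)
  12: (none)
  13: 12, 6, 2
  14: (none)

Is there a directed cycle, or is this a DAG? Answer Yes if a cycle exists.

Yes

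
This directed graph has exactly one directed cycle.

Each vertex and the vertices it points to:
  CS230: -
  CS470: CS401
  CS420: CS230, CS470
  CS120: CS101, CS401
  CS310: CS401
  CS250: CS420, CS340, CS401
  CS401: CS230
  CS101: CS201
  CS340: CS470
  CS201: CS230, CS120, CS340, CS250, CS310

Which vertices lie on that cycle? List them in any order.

DFS with gray/black marking from CS101:
CS101 gray
  CS201 gray
    CS230 gray
    CS230 black
    CS120 gray
      CS120→CS101: CS101 is gray → back edge
Back edge closes the cycle CS101 → CS201 → CS120 → CS101; its vertices are {CS101, CS120, CS201}.

CS101, CS120, CS201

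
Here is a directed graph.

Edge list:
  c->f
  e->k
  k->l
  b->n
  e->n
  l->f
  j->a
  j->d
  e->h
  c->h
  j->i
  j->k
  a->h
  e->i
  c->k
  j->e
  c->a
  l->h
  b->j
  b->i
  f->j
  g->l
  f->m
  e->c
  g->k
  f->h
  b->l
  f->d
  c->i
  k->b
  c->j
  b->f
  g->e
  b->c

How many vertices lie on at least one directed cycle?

A vertex is on a directed cycle iff it belongs to a strongly connected component of size ≥ 2 (or has a self-loop).
The vertices on cycles are {b, c, e, f, j, k, l} — 7 in total.

7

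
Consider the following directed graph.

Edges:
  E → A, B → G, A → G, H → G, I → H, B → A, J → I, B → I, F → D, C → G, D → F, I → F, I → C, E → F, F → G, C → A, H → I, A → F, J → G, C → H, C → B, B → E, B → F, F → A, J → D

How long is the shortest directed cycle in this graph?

2

For each vertex v, BFS finds the shortest path from v back to v.
The shortest such closed walk is I → H → I, length 2.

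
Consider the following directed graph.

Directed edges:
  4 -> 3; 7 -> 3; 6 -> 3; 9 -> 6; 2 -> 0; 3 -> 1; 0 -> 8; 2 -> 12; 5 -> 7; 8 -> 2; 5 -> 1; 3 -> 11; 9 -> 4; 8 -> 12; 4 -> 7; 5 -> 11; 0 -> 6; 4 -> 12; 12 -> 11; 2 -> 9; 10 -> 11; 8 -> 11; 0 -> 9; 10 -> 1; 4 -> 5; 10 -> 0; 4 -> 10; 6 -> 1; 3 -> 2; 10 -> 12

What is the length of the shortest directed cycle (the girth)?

3

For each vertex v, BFS finds the shortest path from v back to v.
The shortest such closed walk is 0 → 8 → 2 → 0, length 3.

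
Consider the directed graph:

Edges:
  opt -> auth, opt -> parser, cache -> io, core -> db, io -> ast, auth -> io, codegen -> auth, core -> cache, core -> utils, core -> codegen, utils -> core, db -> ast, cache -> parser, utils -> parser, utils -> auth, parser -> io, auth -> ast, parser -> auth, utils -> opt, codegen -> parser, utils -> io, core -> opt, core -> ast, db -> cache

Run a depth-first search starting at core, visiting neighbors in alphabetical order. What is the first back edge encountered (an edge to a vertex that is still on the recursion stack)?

utils->core

DFS from core (visiting neighbors in alphabetical order); mark gray on enter, black on exit:
core gray
  ast gray
  ast black
  cache gray
    io gray
      io→ast: ast black — skip
    io black
    parser gray
      auth gray
        auth→ast: ast black — skip
        auth→io: io black — skip
      auth black
      parser→io: io black — skip
    parser black
  cache black
  codegen gray
    codegen→auth: auth black — skip
    codegen→parser: parser black — skip
  codegen black
  db gray
    db→ast: ast black — skip
    db→cache: cache black — skip
  db black
  opt gray
    opt→auth: auth black — skip
    opt→parser: parser black — skip
  opt black
  utils gray
    utils→auth: auth black — skip
    utils→core: core is gray → back edge
First back edge: utils → core.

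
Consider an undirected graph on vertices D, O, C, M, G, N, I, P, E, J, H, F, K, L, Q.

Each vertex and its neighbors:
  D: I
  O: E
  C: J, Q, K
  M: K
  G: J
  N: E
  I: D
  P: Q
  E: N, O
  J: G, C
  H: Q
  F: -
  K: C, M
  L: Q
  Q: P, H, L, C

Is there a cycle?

No

DFS, tracking each vertex's parent; an edge to a visited non-parent vertex closes a cycle.
Start from K:
visit K (parent –)
  visit C (parent K)
    visit J (parent C)
      visit G (parent J)
        G–J: parent, skip
      J–C: parent, skip
    visit Q (parent C)
      visit P (parent Q)
        P–Q: parent, skip
      visit H (parent Q)
        H–Q: parent, skip
      visit L (parent Q)
        L–Q: parent, skip
      Q–C: parent, skip
    C–K: parent, skip
  visit M (parent K)
    M–K: parent, skip
visit D (parent –)
  visit I (parent D)
    I–D: parent, skip
visit O (parent –)
  visit E (parent O)
    visit N (parent E)
      N–E: parent, skip
    E–O: parent, skip
visit F (parent –)
No non-parent visited neighbor found — the graph is a forest.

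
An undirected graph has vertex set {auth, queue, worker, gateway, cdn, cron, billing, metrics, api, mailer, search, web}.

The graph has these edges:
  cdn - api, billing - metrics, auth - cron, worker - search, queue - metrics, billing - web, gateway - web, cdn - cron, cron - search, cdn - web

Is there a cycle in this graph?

DFS, tracking each vertex's parent; an edge to a visited non-parent vertex closes a cycle.
Start from cdn:
visit cdn (parent –)
  visit web (parent cdn)
    web–cdn: parent, skip
    visit gateway (parent web)
      gateway–web: parent, skip
    visit billing (parent web)
      visit metrics (parent billing)
        visit queue (parent metrics)
          queue–metrics: parent, skip
        metrics–billing: parent, skip
      billing–web: parent, skip
  visit api (parent cdn)
    api–cdn: parent, skip
  visit cron (parent cdn)
    visit auth (parent cron)
      auth–cron: parent, skip
    visit search (parent cron)
      search–cron: parent, skip
      visit worker (parent search)
        worker–search: parent, skip
    cron–cdn: parent, skip
visit mailer (parent –)
No non-parent visited neighbor found — the graph is a forest.

No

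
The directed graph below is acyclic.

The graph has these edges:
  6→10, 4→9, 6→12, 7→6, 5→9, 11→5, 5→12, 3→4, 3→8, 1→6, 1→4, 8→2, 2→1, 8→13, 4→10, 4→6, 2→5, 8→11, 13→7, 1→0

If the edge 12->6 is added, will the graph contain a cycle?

Yes

Adding 12→6 creates a cycle iff 6 can already reach 12.
Path from 6: 6 → 12.
So 6 → … → 12 → 6 is a cycle.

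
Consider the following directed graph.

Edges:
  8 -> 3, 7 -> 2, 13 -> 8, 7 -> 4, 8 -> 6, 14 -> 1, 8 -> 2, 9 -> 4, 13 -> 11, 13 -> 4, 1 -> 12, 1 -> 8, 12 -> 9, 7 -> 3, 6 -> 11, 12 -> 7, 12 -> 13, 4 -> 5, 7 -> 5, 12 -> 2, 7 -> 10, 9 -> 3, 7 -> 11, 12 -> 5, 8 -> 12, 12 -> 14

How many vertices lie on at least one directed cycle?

A vertex is on a directed cycle iff it belongs to a strongly connected component of size ≥ 2 (or has a self-loop).
The vertices on cycles are {1, 8, 12, 13, 14} — 5 in total.

5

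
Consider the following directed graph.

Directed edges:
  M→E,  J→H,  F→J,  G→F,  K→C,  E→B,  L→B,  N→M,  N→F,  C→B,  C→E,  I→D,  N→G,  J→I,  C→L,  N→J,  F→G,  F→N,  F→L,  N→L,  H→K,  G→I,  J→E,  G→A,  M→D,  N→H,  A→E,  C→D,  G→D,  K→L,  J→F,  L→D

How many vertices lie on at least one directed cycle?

4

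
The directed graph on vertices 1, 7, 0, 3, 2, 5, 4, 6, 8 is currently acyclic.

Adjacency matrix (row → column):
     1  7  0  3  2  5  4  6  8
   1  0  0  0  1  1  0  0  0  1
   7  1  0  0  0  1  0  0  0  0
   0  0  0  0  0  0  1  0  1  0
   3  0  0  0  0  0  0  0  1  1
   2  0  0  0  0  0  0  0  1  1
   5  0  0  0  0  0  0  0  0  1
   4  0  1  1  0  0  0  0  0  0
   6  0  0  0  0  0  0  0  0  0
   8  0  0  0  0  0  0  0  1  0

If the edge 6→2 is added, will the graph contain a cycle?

Yes

Adding 6→2 creates a cycle iff 2 can already reach 6.
Path from 2: 2 → 6.
So 2 → … → 6 → 2 is a cycle.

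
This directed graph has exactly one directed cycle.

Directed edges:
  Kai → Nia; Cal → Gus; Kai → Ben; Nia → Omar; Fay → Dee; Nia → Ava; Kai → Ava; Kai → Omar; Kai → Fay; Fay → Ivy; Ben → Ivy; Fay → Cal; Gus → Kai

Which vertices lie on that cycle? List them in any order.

Cal, Fay, Gus, Kai

DFS with gray/black marking from Kai:
Kai gray
  Ben gray
    Ivy gray
    Ivy black
  Ben black
  Fay gray
    Dee gray
    Dee black
    Cal gray
      Gus gray
        Gus→Kai: Kai is gray → back edge
Back edge closes the cycle Kai → Fay → Cal → Gus → Kai; its vertices are {Cal, Fay, Gus, Kai}.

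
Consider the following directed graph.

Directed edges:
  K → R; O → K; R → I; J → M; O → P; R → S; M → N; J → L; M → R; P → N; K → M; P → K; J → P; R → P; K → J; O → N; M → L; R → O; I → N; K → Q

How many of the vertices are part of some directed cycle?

A vertex is on a directed cycle iff it belongs to a strongly connected component of size ≥ 2 (or has a self-loop).
The vertices on cycles are {J, K, M, O, P, R} — 6 in total.

6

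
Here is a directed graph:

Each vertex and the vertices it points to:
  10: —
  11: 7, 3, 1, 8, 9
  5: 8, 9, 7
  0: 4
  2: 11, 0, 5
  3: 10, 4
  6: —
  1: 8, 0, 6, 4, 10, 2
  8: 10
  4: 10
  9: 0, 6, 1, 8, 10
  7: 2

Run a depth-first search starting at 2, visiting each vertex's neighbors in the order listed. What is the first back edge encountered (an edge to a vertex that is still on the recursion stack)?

7->2

DFS from 2 (visiting each vertex's neighbors in the order listed); mark gray on enter, black on exit:
2 gray
  11 gray
    7 gray
      7→2: 2 is gray → back edge
First back edge: 7 → 2.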